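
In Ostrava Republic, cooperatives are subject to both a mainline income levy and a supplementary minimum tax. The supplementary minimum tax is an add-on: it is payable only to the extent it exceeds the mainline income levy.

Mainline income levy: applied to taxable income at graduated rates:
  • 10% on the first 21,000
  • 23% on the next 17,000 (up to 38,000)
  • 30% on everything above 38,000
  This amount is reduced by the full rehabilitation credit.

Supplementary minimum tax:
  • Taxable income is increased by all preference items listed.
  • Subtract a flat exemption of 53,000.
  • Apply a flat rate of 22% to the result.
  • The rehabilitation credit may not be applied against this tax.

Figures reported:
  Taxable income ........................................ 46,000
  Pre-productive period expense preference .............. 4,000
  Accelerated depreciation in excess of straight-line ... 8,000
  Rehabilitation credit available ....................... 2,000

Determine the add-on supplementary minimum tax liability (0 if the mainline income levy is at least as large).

0

Mainline income levy:
  21,000 × 10% = 2,100
  17,000 × 23% = 3,910
  8,000 × 30% = 2,400
  → 8,410
  Less rehabilitation credit 2,000 → 6,410

Supplementary minimum tax:
  Adjusted income: 46,000 + 4,000 + 8,000 = 58,000
  Less exemption 53,000 → base 5,000
  5,000 × 22% = 1,100

1,100 ≤ 6,410, so no add-on is due.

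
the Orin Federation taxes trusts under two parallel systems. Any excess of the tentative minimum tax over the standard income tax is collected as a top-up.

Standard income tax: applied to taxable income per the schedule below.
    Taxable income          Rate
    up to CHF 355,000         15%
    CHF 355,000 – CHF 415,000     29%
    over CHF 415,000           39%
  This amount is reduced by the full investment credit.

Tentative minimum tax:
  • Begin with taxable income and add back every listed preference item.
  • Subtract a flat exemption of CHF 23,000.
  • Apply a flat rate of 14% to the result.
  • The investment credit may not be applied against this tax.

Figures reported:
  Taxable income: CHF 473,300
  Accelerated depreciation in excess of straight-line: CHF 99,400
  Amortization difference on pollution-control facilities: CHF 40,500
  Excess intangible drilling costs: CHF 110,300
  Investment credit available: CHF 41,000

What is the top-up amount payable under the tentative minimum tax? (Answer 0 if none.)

Tentative minimum tax:
  Adjusted income: CHF 473,300 + CHF 99,400 + CHF 40,500 + CHF 110,300 = CHF 723,500
  Less exemption CHF 23,000 → base CHF 700,500
  CHF 700,500 × 14% = CHF 98,070

Standard income tax:
  CHF 355,000 × 15% = CHF 53,250
  CHF 60,000 × 29% = CHF 17,400
  CHF 58,300 × 39% = CHF 22,737
  → CHF 93,387
  Less investment credit CHF 41,000 → CHF 52,387

Excess of tentative minimum tax over standard income tax: CHF 98,070 − CHF 52,387 = CHF 45,683.

CHF 45,683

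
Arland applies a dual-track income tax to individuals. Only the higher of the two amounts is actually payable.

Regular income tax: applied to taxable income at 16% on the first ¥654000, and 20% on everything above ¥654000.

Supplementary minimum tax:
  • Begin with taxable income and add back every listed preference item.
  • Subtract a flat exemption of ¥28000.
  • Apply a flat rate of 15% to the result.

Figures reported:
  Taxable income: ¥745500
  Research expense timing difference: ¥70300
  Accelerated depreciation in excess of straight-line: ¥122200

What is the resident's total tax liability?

Regular income tax:
  ¥654000 × 16% = ¥104640
  ¥91500 × 20% = ¥18300
  → ¥122940

Supplementary minimum tax:
  Adjusted income: ¥745500 + ¥70300 + ¥122200 = ¥938000
  Less exemption ¥28000 → base ¥910000
  ¥910000 × 15% = ¥136500

¥136500 > ¥122940, so the supplementary minimum tax is the binding amount.

¥136500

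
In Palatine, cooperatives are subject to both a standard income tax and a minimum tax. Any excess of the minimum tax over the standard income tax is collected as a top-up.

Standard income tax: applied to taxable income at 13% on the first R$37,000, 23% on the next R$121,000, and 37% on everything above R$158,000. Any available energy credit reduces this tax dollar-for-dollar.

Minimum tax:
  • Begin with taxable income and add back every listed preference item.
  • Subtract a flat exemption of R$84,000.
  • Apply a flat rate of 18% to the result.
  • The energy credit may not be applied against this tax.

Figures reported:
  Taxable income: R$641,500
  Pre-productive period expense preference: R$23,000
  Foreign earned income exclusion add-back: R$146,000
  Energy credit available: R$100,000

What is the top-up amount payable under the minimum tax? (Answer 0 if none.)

R$19,235

Minimum tax:
  Adjusted income: R$641,500 + R$23,000 + R$146,000 = R$810,500
  Less exemption R$84,000 → base R$726,500
  R$726,500 × 18% = R$130,770

Standard income tax:
  R$37,000 × 13% = R$4,810
  R$121,000 × 23% = R$27,830
  R$483,500 × 37% = R$178,895
  → R$211,535
  Less energy credit R$100,000 → R$111,535

Excess of minimum tax over standard income tax: R$130,770 − R$111,535 = R$19,235.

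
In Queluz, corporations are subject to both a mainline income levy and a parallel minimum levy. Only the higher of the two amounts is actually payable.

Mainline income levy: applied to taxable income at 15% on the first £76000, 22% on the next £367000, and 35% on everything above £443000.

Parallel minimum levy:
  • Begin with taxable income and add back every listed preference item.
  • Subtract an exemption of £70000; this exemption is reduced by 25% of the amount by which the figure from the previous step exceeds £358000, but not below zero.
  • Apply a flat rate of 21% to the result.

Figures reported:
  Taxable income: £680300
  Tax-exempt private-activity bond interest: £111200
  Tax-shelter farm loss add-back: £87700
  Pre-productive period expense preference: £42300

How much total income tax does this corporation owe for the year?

£193515

Parallel minimum levy:
  Adjusted income: £680300 + £111200 + £87700 + £42300 = £921500
  Exemption: 25% × (£921500 − £358000) = £140875 ≥ £70000, so the exemption is fully phased out
  Base: £921500 − £0 = £921500
  £921500 × 21% = £193515

Mainline income levy:
  £76000 × 15% = £11400
  £367000 × 22% = £80740
  £237300 × 35% = £83055
  → £175195

£193515 > £175195, so the parallel minimum levy is the binding amount.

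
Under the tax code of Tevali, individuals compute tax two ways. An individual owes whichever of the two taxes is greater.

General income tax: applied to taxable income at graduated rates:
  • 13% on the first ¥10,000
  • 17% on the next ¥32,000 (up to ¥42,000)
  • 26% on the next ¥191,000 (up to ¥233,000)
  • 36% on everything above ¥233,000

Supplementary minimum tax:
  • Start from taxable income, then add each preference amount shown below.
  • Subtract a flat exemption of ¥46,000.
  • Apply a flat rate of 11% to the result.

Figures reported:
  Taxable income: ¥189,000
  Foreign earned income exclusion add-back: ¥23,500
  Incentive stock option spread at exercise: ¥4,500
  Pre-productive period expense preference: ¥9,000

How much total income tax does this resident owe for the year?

¥44,960

Supplementary minimum tax:
  Adjusted income: ¥189,000 + ¥23,500 + ¥4,500 + ¥9,000 = ¥226,000
  Less exemption ¥46,000 → base ¥180,000
  ¥180,000 × 11% = ¥19,800

General income tax:
  ¥10,000 × 13% = ¥1,300
  ¥32,000 × 17% = ¥5,440
  ¥147,000 × 26% = ¥38,220
  → ¥44,960

¥44,960 > ¥19,800, so the general income tax governs.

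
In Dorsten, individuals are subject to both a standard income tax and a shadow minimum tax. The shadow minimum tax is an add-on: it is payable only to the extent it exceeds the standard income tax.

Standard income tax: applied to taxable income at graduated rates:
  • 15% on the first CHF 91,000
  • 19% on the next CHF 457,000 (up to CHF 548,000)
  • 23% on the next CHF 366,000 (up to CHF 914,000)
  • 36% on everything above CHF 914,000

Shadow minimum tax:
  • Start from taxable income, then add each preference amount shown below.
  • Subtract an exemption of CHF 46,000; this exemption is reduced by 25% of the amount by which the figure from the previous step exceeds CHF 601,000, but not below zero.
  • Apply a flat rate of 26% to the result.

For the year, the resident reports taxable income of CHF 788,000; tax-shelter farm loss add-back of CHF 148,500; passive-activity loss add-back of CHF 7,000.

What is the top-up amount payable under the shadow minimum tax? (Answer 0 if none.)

CHF 89,630

Shadow minimum tax:
  Adjusted income: CHF 788,000 + CHF 148,500 + CHF 7,000 = CHF 943,500
  Exemption: 25% × (CHF 943,500 − CHF 601,000) = CHF 85,625 ≥ CHF 46,000, so the exemption is fully phased out
  Base: CHF 943,500 − CHF 0 = CHF 943,500
  CHF 943,500 × 26% = CHF 245,310

Standard income tax:
  CHF 91,000 × 15% = CHF 13,650
  CHF 457,000 × 19% = CHF 86,830
  CHF 240,000 × 23% = CHF 55,200
  → CHF 155,680

Excess of shadow minimum tax over standard income tax: CHF 245,310 − CHF 155,680 = CHF 89,630.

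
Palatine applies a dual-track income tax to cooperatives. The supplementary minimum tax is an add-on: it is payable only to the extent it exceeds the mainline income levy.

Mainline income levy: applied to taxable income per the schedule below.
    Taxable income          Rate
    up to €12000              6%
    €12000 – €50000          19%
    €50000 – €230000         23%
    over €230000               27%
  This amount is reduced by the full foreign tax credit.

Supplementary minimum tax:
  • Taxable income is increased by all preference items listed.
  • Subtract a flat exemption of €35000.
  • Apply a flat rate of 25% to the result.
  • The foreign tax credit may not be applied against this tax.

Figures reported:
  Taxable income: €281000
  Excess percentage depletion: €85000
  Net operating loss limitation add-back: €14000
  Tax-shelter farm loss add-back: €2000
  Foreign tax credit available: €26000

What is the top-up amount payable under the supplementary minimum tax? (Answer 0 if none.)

€49640

Supplementary minimum tax:
  Adjusted income: €281000 + €85000 + €14000 + €2000 = €382000
  Less exemption €35000 → base €347000
  €347000 × 25% = €86750

Mainline income levy:
  €12000 × 6% = €720
  €38000 × 19% = €7220
  €180000 × 23% = €41400
  €51000 × 27% = €13770
  → €63110
  Less foreign tax credit €26000 → €37110

Excess of supplementary minimum tax over mainline income levy: €86750 − €37110 = €49640.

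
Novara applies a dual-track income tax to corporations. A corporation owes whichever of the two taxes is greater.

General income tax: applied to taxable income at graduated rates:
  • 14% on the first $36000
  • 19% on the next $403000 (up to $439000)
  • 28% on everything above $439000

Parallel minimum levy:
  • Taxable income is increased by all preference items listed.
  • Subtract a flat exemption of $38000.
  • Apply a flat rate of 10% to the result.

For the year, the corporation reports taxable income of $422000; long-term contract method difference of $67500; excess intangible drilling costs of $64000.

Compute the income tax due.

$78380

Parallel minimum levy:
  Adjusted income: $422000 + $67500 + $64000 = $553500
  Less exemption $38000 → base $515500
  $515500 × 10% = $51550

General income tax:
  $36000 × 14% = $5040
  $386000 × 19% = $73340
  → $78380

$78380 > $51550, so the general income tax governs.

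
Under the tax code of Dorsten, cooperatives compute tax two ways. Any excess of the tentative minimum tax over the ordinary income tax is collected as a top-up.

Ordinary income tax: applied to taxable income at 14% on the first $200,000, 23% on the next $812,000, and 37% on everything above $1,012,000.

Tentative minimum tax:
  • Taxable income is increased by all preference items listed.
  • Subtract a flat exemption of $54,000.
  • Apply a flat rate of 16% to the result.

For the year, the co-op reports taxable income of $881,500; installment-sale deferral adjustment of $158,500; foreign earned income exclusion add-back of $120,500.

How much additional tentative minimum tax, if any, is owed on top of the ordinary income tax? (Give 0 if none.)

$0

Ordinary income tax:
  $200,000 × 14% = $28,000
  $681,500 × 23% = $156,745
  → $184,745

Tentative minimum tax:
  Adjusted income: $881,500 + $158,500 + $120,500 = $1,160,500
  Less exemption $54,000 → base $1,106,500
  $1,106,500 × 16% = $177,040

$177,040 ≤ $184,745, so no add-on is due.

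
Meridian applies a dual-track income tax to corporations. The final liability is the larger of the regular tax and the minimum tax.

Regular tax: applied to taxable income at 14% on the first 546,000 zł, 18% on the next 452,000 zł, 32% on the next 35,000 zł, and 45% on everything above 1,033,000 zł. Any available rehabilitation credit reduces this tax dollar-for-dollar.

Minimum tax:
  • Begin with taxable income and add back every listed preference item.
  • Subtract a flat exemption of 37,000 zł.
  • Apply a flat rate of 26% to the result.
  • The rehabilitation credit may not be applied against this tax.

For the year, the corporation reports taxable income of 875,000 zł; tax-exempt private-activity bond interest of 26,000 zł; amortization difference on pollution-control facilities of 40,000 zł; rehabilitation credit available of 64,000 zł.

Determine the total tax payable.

235,040 zł

Regular tax:
  546,000 zł × 14% = 76,440 zł
  329,000 zł × 18% = 59,220 zł
  → 135,660 zł
  Less rehabilitation credit 64,000 zł → 71,660 zł

Minimum tax:
  Adjusted income: 875,000 zł + 26,000 zł + 40,000 zł = 941,000 zł
  Less exemption 37,000 zł → base 904,000 zł
  904,000 zł × 26% = 235,040 zł

235,040 zł > 71,660 zł, so the minimum tax is the binding amount.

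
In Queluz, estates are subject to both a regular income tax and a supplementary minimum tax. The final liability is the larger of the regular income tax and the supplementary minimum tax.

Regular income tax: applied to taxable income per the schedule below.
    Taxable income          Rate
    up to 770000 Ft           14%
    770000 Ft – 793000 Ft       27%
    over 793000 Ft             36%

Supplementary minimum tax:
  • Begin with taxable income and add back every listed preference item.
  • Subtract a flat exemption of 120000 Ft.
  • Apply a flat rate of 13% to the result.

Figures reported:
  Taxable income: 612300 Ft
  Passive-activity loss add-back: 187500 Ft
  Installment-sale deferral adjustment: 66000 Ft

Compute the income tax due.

96954 Ft

Regular income tax:
  612300 Ft × 14% = 85722 Ft

Supplementary minimum tax:
  Adjusted income: 612300 Ft + 187500 Ft + 66000 Ft = 865800 Ft
  Less exemption 120000 Ft → base 745800 Ft
  745800 Ft × 13% = 96954 Ft

96954 Ft > 85722 Ft, so the supplementary minimum tax is the binding amount.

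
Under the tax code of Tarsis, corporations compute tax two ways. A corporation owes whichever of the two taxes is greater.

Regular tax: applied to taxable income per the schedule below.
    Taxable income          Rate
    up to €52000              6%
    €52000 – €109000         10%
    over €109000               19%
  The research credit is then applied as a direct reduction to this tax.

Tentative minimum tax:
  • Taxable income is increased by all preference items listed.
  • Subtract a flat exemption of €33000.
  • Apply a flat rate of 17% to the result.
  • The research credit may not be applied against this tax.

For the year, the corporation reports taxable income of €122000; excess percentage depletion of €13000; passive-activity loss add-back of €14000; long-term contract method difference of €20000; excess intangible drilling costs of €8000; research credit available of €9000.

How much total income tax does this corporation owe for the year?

Tentative minimum tax:
  Adjusted income: €122000 + €13000 + €14000 + €20000 + €8000 = €177000
  Less exemption €33000 → base €144000
  €144000 × 17% = €24480

Regular tax:
  €52000 × 6% = €3120
  €57000 × 10% = €5700
  €13000 × 19% = €2470
  → €11290
  Less research credit €9000 → €2290

€24480 > €2290, so the tentative minimum tax is the binding amount.

€24480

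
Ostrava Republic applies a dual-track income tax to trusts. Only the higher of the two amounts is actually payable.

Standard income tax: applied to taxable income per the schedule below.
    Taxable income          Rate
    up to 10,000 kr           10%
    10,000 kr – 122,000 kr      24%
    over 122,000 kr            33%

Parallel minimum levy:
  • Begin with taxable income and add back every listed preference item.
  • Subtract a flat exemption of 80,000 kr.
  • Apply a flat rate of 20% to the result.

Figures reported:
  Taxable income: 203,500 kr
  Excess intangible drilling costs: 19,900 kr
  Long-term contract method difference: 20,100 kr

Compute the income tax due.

54,775 kr

Standard income tax:
  10,000 kr × 10% = 1,000 kr
  112,000 kr × 24% = 26,880 kr
  81,500 kr × 33% = 26,895 kr
  → 54,775 kr

Parallel minimum levy:
  Adjusted income: 203,500 kr + 19,900 kr + 20,100 kr = 243,500 kr
  Less exemption 80,000 kr → base 163,500 kr
  163,500 kr × 20% = 32,700 kr

54,775 kr > 32,700 kr, so the standard income tax governs.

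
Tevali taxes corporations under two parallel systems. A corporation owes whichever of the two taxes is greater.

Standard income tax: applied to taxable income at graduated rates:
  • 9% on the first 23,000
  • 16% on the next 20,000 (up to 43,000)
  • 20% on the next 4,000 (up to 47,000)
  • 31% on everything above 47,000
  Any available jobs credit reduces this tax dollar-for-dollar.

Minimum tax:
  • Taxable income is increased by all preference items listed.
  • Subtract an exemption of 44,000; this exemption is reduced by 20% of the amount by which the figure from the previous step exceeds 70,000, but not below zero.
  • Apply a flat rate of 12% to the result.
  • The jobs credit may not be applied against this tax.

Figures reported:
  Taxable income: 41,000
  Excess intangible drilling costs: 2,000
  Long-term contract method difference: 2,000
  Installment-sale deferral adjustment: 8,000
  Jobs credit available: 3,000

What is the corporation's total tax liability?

1,950

Standard income tax:
  23,000 × 9% = 2,070
  18,000 × 16% = 2,880
  → 4,950
  Less jobs credit 3,000 → 1,950

Minimum tax:
  Adjusted income: 41,000 + 2,000 + 2,000 + 8,000 = 53,000
  Exemption: 53,000 ≤ 70,000, so full 44,000 applies
  Base: 53,000 − 44,000 = 9,000
  9,000 × 12% = 1,080

1,950 > 1,080, so the standard income tax governs.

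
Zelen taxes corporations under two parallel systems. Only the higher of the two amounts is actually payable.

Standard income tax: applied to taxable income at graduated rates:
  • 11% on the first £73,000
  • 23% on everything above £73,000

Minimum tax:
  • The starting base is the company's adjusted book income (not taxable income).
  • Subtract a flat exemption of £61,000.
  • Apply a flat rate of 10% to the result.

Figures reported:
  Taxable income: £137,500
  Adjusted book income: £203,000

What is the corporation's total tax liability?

£22,865

Standard income tax:
  £73,000 × 11% = £8,030
  £64,500 × 23% = £14,835
  → £22,865

Minimum tax:
  Base (adjusted book income): £203,000
  Less exemption £61,000 → base £142,000
  £142,000 × 10% = £14,200

£22,865 > £14,200, so the standard income tax governs.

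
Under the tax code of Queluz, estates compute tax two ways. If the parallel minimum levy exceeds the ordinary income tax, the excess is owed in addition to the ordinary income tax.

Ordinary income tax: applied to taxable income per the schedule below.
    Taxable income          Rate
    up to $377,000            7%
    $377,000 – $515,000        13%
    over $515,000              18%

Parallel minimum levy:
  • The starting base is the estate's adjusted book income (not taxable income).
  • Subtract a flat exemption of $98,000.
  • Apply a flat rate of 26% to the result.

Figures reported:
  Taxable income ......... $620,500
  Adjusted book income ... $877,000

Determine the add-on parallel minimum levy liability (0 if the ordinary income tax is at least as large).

Parallel minimum levy:
  Base (adjusted book income): $877,000
  Less exemption $98,000 → base $779,000
  $779,000 × 26% = $202,540

Ordinary income tax:
  $377,000 × 7% = $26,390
  $138,000 × 13% = $17,940
  $105,500 × 18% = $18,990
  → $63,320

Excess of parallel minimum levy over ordinary income tax: $202,540 − $63,320 = $139,220.

$139,220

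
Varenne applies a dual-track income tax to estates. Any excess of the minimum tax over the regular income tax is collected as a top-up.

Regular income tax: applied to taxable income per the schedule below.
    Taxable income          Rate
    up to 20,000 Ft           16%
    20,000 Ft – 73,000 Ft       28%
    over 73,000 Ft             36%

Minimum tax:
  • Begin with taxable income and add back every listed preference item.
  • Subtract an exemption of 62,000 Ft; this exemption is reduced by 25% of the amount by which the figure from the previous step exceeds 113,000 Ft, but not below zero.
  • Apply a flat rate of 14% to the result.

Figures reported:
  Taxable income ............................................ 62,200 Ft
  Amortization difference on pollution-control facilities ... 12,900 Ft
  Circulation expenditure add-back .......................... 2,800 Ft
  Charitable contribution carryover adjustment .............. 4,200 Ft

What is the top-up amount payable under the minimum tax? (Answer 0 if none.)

Minimum tax:
  Adjusted income: 62,200 Ft + 12,900 Ft + 2,800 Ft + 4,200 Ft = 82,100 Ft
  Exemption: 82,100 Ft ≤ 113,000 Ft, so full 62,000 Ft applies
  Base: 82,100 Ft − 62,000 Ft = 20,100 Ft
  20,100 Ft × 14% = 2,814 Ft

Regular income tax:
  20,000 Ft × 16% = 3,200 Ft
  42,200 Ft × 28% = 11,816 Ft
  → 15,016 Ft

2,814 Ft ≤ 15,016 Ft, so no add-on is due.

0 Ft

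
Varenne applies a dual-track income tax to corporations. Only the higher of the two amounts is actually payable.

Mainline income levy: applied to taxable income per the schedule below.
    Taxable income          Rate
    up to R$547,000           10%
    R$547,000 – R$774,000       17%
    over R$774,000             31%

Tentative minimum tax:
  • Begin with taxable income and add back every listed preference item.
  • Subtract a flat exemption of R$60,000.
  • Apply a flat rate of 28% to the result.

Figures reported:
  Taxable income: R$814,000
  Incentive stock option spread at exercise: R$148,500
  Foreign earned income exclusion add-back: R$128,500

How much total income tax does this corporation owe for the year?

R$288,680

Mainline income levy:
  R$547,000 × 10% = R$54,700
  R$227,000 × 17% = R$38,590
  R$40,000 × 31% = R$12,400
  → R$105,690

Tentative minimum tax:
  Adjusted income: R$814,000 + R$148,500 + R$128,500 = R$1,091,000
  Less exemption R$60,000 → base R$1,031,000
  R$1,031,000 × 28% = R$288,680

R$288,680 > R$105,690, so the tentative minimum tax is the binding amount.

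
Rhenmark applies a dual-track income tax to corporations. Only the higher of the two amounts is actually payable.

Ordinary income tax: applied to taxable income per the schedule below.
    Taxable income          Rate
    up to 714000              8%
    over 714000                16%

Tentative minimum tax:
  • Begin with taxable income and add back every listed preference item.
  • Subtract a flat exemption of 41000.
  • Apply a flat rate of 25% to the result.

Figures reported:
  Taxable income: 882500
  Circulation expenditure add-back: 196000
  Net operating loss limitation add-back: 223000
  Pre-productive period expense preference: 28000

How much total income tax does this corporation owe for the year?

322125

Tentative minimum tax:
  Adjusted income: 882500 + 196000 + 223000 + 28000 = 1329500
  Less exemption 41000 → base 1288500
  1288500 × 25% = 322125

Ordinary income tax:
  714000 × 8% = 57120
  168500 × 16% = 26960
  → 84080

322125 > 84080, so the tentative minimum tax is the binding amount.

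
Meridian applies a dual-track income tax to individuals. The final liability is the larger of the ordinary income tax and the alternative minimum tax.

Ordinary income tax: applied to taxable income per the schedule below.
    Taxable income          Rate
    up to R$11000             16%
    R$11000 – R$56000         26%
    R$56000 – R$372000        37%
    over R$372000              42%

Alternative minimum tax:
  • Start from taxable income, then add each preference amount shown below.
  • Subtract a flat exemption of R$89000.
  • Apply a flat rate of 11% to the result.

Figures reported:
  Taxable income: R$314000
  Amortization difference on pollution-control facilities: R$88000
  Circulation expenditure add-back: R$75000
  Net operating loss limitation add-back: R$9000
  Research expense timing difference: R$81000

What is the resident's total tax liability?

R$108920

Ordinary income tax:
  R$11000 × 16% = R$1760
  R$45000 × 26% = R$11700
  R$258000 × 37% = R$95460
  → R$108920

Alternative minimum tax:
  Adjusted income: R$314000 + R$88000 + R$75000 + R$9000 + R$81000 = R$567000
  Less exemption R$89000 → base R$478000
  R$478000 × 11% = R$52580

R$108920 > R$52580, so the ordinary income tax governs.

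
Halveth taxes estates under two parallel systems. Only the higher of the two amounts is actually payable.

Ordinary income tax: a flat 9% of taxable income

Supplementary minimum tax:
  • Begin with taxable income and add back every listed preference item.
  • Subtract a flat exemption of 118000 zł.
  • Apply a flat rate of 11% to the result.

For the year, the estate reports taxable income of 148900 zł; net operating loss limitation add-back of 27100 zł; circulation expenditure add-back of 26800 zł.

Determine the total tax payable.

13401 zł

Ordinary income tax:
  148900 zł × 9% = 13401 zł

Supplementary minimum tax:
  Adjusted income: 148900 zł + 27100 zł + 26800 zł = 202800 zł
  Less exemption 118000 zł → base 84800 zł
  84800 zł × 11% = 9328 zł

13401 zł > 9328 zł, so the ordinary income tax governs.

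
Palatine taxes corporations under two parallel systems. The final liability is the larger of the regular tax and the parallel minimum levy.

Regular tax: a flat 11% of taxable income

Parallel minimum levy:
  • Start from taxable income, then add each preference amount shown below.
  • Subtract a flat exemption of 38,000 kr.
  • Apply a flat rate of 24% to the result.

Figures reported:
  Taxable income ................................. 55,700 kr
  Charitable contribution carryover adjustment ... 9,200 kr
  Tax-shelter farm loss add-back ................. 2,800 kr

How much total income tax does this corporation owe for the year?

7,128 kr

Parallel minimum levy:
  Adjusted income: 55,700 kr + 9,200 kr + 2,800 kr = 67,700 kr
  Less exemption 38,000 kr → base 29,700 kr
  29,700 kr × 24% = 7,128 kr

Regular tax:
  55,700 kr × 11% = 6,127 kr

7,128 kr > 6,127 kr, so the parallel minimum levy is the binding amount.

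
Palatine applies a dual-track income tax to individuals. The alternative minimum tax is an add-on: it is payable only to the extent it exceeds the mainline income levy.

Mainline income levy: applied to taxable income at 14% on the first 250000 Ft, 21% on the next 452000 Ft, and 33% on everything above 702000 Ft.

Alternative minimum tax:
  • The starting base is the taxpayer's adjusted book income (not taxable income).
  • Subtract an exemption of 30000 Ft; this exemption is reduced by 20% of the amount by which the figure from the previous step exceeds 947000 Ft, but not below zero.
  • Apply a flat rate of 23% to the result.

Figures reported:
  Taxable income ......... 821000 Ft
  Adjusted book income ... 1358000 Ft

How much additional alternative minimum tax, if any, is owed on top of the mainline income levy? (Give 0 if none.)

Alternative minimum tax:
  Base (adjusted book income): 1358000 Ft
  Exemption: 20% × (1358000 Ft − 947000 Ft) = 82200 Ft ≥ 30000 Ft, so the exemption is fully phased out
  Base: 1358000 Ft − 0 Ft = 1358000 Ft
  1358000 Ft × 23% = 312340 Ft

Mainline income levy:
  250000 Ft × 14% = 35000 Ft
  452000 Ft × 21% = 94920 Ft
  119000 Ft × 33% = 39270 Ft
  → 169190 Ft

Excess of alternative minimum tax over mainline income levy: 312340 Ft − 169190 Ft = 143150 Ft.

143150 Ft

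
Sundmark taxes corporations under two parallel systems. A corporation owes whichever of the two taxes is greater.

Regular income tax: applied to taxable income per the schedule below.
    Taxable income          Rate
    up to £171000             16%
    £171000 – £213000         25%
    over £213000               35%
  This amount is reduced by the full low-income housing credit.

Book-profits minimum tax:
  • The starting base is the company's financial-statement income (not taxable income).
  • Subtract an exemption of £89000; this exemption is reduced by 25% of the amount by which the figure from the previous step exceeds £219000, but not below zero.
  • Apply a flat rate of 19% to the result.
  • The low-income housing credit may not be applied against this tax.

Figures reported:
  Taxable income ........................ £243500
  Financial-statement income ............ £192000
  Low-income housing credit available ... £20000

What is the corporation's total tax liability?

£28535

Regular income tax:
  £171000 × 16% = £27360
  £42000 × 25% = £10500
  £30500 × 35% = £10675
  → £48535
  Less low-income housing credit £20000 → £28535

Book-profits minimum tax:
  Base (financial-statement income): £192000
  Exemption: £192000 ≤ £219000, so full £89000 applies
  Base: £192000 − £89000 = £103000
  £103000 × 19% = £19570

£28535 > £19570, so the regular income tax governs.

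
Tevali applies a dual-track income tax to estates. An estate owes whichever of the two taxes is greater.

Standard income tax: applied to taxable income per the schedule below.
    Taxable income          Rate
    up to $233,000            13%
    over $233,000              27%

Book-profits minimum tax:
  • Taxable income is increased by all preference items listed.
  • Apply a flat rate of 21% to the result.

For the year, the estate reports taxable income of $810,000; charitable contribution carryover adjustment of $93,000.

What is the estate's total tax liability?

$189,630

Book-profits minimum tax:
  Adjusted income: $810,000 + $93,000 = $903,000
  $903,000 × 21% = $189,630

Standard income tax:
  $233,000 × 13% = $30,290
  $577,000 × 27% = $155,790
  → $186,080

$189,630 > $186,080, so the book-profits minimum tax is the binding amount.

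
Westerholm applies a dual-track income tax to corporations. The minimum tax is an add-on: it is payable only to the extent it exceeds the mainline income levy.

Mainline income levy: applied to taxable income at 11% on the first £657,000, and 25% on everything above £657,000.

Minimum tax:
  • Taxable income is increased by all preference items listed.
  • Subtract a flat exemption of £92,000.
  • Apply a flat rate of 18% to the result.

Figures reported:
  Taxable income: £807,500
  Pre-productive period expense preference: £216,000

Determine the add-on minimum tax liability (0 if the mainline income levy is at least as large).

Minimum tax:
  Adjusted income: £807,500 + £216,000 = £1,023,500
  Less exemption £92,000 → base £931,500
  £931,500 × 18% = £167,670

Mainline income levy:
  £657,000 × 11% = £72,270
  £150,500 × 25% = £37,625
  → £109,895

Excess of minimum tax over mainline income levy: £167,670 − £109,895 = £57,775.

£57,775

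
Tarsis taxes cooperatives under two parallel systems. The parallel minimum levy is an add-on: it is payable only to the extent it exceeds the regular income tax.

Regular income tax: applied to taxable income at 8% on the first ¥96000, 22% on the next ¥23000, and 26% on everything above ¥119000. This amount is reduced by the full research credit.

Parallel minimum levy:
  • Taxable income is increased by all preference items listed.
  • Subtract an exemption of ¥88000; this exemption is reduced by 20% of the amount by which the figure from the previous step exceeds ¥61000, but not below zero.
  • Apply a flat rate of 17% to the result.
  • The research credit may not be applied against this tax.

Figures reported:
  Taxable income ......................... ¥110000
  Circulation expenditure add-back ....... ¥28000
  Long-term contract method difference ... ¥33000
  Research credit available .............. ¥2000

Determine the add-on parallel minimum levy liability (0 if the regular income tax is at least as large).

Parallel minimum levy:
  Adjusted income: ¥110000 + ¥28000 + ¥33000 = ¥171000
  Exemption: ¥88000 − 20% × (¥171000 − ¥61000) = ¥88000 − ¥22000 = ¥66000
  Base: ¥171000 − ¥66000 = ¥105000
  ¥105000 × 17% = ¥17850

Regular income tax:
  ¥96000 × 8% = ¥7680
  ¥14000 × 22% = ¥3080
  → ¥10760
  Less research credit ¥2000 → ¥8760

Excess of parallel minimum levy over regular income tax: ¥17850 − ¥8760 = ¥9090.

¥9090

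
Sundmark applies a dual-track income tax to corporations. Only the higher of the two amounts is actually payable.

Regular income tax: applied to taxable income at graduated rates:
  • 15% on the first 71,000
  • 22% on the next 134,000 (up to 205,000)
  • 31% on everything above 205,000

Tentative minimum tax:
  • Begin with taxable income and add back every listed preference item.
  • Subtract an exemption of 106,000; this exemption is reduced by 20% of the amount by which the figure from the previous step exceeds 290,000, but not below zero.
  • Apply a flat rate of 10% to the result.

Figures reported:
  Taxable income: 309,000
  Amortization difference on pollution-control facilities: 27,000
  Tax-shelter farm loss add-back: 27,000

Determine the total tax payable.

72,370

Tentative minimum tax:
  Adjusted income: 309,000 + 27,000 + 27,000 = 363,000
  Exemption: 106,000 − 20% × (363,000 − 290,000) = 106,000 − 14,600 = 91,400
  Base: 363,000 − 91,400 = 271,600
  271,600 × 10% = 27,160

Regular income tax:
  71,000 × 15% = 10,650
  134,000 × 22% = 29,480
  104,000 × 31% = 32,240
  → 72,370

72,370 > 27,160, so the regular income tax governs.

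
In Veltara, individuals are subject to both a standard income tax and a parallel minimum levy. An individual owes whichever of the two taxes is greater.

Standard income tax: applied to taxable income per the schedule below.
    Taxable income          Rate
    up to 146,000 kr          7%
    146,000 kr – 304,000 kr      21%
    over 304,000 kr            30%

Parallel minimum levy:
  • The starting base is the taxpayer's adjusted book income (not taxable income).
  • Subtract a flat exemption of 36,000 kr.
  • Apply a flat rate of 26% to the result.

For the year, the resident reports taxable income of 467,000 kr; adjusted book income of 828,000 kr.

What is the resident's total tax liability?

Standard income tax:
  146,000 kr × 7% = 10,220 kr
  158,000 kr × 21% = 33,180 kr
  163,000 kr × 30% = 48,900 kr
  → 92,300 kr

Parallel minimum levy:
  Base (adjusted book income): 828,000 kr
  Less exemption 36,000 kr → base 792,000 kr
  792,000 kr × 26% = 205,920 kr

205,920 kr > 92,300 kr, so the parallel minimum levy is the binding amount.

205,920 kr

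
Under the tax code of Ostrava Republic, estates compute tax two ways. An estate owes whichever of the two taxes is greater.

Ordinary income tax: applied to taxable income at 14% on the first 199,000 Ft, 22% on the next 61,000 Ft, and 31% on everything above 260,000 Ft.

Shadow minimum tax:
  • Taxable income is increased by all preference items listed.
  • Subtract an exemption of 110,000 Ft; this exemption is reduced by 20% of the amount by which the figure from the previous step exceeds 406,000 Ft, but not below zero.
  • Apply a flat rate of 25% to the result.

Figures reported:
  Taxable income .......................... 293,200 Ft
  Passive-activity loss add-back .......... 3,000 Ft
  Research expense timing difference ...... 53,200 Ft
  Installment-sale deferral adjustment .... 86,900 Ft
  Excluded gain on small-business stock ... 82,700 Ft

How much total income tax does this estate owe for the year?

Shadow minimum tax:
  Adjusted income: 293,200 Ft + 3,000 Ft + 53,200 Ft + 86,900 Ft + 82,700 Ft = 519,000 Ft
  Exemption: 110,000 Ft − 20% × (519,000 Ft − 406,000 Ft) = 110,000 Ft − 22,600 Ft = 87,400 Ft
  Base: 519,000 Ft − 87,400 Ft = 431,600 Ft
  431,600 Ft × 25% = 107,900 Ft

Ordinary income tax:
  199,000 Ft × 14% = 27,860 Ft
  61,000 Ft × 22% = 13,420 Ft
  33,200 Ft × 31% = 10,292 Ft
  → 51,572 Ft

107,900 Ft > 51,572 Ft, so the shadow minimum tax is the binding amount.

107,900 Ft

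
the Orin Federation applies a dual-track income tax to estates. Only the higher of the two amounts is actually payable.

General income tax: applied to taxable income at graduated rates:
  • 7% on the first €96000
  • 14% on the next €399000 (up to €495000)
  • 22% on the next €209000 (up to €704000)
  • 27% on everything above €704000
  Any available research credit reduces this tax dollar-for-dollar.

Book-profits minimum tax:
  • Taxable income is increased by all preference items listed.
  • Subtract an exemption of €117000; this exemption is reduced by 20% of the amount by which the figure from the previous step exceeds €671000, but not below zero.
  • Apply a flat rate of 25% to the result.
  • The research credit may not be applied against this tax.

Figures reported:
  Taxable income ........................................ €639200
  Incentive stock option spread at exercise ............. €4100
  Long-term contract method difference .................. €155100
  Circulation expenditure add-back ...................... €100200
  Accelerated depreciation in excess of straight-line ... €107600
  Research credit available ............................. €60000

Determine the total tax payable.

Book-profits minimum tax:
  Adjusted income: €639200 + €4100 + €155100 + €100200 + €107600 = €1006200
  Exemption: €117000 − 20% × (€1006200 − €671000) = €117000 − €67040 = €49960
  Base: €1006200 − €49960 = €956240
  €956240 × 25% = €239060

General income tax:
  €96000 × 7% = €6720
  €399000 × 14% = €55860
  €144200 × 22% = €31724
  → €94304
  Less research credit €60000 → €34304

€239060 > €34304, so the book-profits minimum tax is the binding amount.

€239060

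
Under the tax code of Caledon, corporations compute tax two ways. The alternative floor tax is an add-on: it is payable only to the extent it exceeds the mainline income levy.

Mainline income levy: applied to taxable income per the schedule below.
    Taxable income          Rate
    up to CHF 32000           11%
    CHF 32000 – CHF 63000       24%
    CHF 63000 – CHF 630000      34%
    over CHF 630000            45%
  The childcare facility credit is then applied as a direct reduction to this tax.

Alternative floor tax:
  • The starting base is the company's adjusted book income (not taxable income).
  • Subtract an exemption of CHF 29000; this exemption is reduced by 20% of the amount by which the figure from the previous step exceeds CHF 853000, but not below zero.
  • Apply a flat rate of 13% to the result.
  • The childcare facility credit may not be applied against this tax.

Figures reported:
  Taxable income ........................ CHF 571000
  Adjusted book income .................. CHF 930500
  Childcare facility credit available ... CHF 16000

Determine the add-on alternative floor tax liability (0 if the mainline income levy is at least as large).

CHF 0

Alternative floor tax:
  Base (adjusted book income): CHF 930500
  Exemption: CHF 29000 − 20% × (CHF 930500 − CHF 853000) = CHF 29000 − CHF 15500 = CHF 13500
  Base: CHF 930500 − CHF 13500 = CHF 917000
  CHF 917000 × 13% = CHF 119210

Mainline income levy:
  CHF 32000 × 11% = CHF 3520
  CHF 31000 × 24% = CHF 7440
  CHF 508000 × 34% = CHF 172720
  → CHF 183680
  Less childcare facility credit CHF 16000 → CHF 167680

CHF 119210 ≤ CHF 167680, so no add-on is due.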